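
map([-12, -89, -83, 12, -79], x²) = [144, 7921, 6889, 144, 6241]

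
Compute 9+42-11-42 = -2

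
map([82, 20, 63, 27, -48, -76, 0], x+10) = 82+10=92, 20+10=30, 63+10=73, 27+10=37, -48+10=-38, -76+10=-66, 0+10=10
= [92, 30, 73, 37, -38, -66, 10]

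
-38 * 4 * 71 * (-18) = 194256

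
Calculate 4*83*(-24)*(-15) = 119520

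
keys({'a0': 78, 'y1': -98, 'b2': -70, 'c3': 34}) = ['a0', 'y1', 'b2', 'c3']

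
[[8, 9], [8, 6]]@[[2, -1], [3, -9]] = C[0][0] = (8)*(2) + (9)*(3) = 43
C[0][1] = (8)*(-1) + (9)*(-9) = -89
C[1][0] = (8)*(2) + (6)*(3) = 34
C[1][1] = (8)*(-1) + (6)*(-9) = -62
= [[43, -89], [34, -62]]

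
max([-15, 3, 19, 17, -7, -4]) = 19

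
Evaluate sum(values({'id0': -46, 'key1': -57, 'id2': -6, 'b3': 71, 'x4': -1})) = (-46) + (-57) + (-6) + 71 + (-1)
= -39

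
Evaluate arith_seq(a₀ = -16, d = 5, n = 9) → [-16, -11, -6, -1, 4, 9, 14, 19, 24]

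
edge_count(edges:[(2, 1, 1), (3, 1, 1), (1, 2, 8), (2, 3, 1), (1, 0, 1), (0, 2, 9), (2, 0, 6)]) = 7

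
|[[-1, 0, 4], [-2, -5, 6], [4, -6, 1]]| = 97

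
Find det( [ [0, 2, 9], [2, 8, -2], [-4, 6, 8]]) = (1)*(0)*det([[8, -2], [6, 8]]) + (-1)*(2)*det([[2, -2], [-4, 8]]) + (1)*(9)*det([[2, 8], [-4, 6]])
= 0 + -16 + 396
= 380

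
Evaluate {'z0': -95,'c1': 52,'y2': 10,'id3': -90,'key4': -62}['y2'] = 10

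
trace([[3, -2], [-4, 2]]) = diagonal: 3 + 2
= 5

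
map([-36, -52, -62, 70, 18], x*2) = [-72, -104, -124, 140, 36]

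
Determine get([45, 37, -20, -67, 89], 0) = 45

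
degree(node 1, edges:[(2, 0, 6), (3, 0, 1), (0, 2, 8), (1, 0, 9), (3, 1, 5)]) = 2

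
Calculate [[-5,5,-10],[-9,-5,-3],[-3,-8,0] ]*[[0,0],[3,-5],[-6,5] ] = C[0][0] = (-5)*(0) + (5)*(3) + (-10)*(-6) = 75
C[0][1] = (-5)*(0) + (5)*(-5) + (-10)*(5) = -75
C[1][0] = (-9)*(0) + (-5)*(3) + (-3)*(-6) = 3
C[1][1] = (-9)*(0) + (-5)*(-5) + (-3)*(5) = 10
C[2][0] = (-3)*(0) + (-8)*(3) + (0)*(-6) = -24
C[2][1] = (-3)*(0) + (-8)*(-5) + (0)*(5) = 40
= [[75, -75], [3, 10], [-24, 40]]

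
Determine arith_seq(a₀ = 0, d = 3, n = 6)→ [0, 3, 6, 9, 12, 15]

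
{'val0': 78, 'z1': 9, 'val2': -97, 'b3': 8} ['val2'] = -97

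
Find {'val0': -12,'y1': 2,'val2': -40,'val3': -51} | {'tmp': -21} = {'val0': -12, 'y1': 2, 'val2': -40, 'val3': -51, 'tmp': -21}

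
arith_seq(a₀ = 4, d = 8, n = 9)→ a_0 = 4 + 0*8 = 4
a_1 = 4 + 1*8 = 12
a_2 = 4 + 2*8 = 20
...
= [4, 12, 20, 28, 36, 44, 52, 60, 68]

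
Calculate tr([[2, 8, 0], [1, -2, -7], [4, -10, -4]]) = diagonal: 2 + (-2) + (-4)
= -4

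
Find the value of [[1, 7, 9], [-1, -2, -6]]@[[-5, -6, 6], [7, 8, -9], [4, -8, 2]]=[[80, -22, -39], [-33, 38, 0]]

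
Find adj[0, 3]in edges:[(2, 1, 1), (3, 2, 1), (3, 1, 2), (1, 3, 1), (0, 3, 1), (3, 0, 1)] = 1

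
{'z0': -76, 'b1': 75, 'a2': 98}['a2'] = 98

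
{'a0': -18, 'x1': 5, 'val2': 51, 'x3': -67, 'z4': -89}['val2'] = 51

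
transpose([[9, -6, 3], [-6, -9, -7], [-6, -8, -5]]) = [[9, -6, -6], [-6, -9, -8], [3, -7, -5]]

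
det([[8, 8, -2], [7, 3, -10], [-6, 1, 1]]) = (1)*(8)*det([[3, -10], [1, 1]]) + (-1)*(8)*det([[7, -10], [-6, 1]]) + (1)*(-2)*det([[7, 3], [-6, 1]])
= 104 + 424 + -50
= 478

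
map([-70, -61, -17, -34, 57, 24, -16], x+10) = -70+10=-60, -61+10=-51, -17+10=-7, -34+10=-24, 57+10=67, 24+10=34, -16+10=-6
= [-60, -51, -7, -24, 67, 34, -6]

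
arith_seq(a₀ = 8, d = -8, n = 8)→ [8, 0, -8, -16, -24, -32, -40, -48]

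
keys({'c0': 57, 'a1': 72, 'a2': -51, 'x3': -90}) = ['c0', 'a1', 'a2', 'x3']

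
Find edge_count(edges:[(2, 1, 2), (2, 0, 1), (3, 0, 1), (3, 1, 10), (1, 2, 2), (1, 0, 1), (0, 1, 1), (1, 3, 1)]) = 8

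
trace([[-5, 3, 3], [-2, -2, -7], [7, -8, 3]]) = -4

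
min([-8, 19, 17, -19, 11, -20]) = -20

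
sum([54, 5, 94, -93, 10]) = 70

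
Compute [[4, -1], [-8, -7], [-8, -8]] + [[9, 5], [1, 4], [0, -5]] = [[13, 4], [-7, -3], [-8, -13]]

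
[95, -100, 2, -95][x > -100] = keep x where x > -100: 95✓, -100✗, 2✓, -95✓
= [95, 2, -95]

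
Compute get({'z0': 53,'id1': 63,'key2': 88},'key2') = 88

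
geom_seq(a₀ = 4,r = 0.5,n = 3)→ [4.0, 2.0, 1.0]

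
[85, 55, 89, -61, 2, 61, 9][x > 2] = [85, 55, 89, 61, 9]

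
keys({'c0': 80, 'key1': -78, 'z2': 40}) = ['c0', 'key1', 'z2']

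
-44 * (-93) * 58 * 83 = 19698888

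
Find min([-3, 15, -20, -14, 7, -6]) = -20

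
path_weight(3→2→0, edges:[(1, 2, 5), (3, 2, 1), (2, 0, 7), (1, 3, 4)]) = w(3→2)=1 + w(2→0)=7
= 8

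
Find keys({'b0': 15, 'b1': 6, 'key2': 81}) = ['b0', 'b1', 'key2']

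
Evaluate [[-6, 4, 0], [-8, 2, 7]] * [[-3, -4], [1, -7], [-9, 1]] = C[0][0] = (-6)*(-3) + (4)*(1) + (0)*(-9) = 22
C[0][1] = (-6)*(-4) + (4)*(-7) + (0)*(1) = -4
C[1][0] = (-8)*(-3) + (2)*(1) + (7)*(-9) = -37
C[1][1] = (-8)*(-4) + (2)*(-7) + (7)*(1) = 25
= [[22, -4], [-37, 25]]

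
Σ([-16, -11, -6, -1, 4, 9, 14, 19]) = (-16) + (-11) + (-6) + (-1) + 4 + 9 + 14 + 19
= 12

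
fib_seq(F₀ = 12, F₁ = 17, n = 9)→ F_2 = F_1 + F_0 = 29
F_3 = F_2 + F_1 = 46
F_4 = F_3 + F_2 = 75
...
= [12, 17, 29, 46, 75, 121, 196, 317, 513]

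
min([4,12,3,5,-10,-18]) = -18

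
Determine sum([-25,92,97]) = (-25) + 92 + 97
= 164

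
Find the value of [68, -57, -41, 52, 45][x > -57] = keep x where x > -57: 68✓, -57✗, -41✓, 52✓, 45✓
= [68, -41, 52, 45]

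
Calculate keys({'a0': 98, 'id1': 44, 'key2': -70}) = ['a0', 'id1', 'key2']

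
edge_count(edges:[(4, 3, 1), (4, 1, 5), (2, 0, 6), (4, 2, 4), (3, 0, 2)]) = 5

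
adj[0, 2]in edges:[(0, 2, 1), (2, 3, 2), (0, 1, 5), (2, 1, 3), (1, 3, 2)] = 1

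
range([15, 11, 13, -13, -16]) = 31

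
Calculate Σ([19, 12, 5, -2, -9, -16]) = 9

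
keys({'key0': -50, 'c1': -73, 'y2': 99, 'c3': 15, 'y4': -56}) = ['key0', 'c1', 'y2', 'c3', 'y4']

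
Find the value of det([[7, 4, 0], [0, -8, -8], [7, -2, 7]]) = (1)*(7)*det([[-8, -8], [-2, 7]]) + (-1)*(4)*det([[0, -8], [7, 7]]) + (1)*(0)*det([[0, -8], [7, -2]])
= -504 + -224 + 0
= -728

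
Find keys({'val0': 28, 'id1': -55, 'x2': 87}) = ['val0', 'id1', 'x2']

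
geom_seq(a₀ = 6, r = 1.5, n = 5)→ [6.0, 9.0, 13.5, 20.25, 30.375]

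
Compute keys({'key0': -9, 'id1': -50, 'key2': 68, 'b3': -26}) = ['key0', 'id1', 'key2', 'b3']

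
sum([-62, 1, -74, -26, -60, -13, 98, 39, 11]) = -86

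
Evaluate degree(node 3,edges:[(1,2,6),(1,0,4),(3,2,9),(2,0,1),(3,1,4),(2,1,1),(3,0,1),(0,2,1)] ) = 3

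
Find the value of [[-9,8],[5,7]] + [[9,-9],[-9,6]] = [[0, -1], [-4, 13]]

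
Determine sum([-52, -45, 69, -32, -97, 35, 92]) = -30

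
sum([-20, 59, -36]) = (-20) + 59 + (-36)
= 3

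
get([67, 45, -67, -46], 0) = 67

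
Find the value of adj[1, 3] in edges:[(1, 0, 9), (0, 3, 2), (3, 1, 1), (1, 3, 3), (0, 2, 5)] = 3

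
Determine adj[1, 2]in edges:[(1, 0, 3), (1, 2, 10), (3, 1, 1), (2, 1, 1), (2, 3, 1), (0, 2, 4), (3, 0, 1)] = 10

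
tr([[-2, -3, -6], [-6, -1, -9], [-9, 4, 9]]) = 6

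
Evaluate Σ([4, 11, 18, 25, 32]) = 90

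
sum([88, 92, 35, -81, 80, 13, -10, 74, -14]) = 277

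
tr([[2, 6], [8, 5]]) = 7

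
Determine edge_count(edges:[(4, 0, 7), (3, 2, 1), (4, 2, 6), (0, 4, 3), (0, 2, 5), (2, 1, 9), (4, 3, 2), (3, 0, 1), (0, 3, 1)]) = 9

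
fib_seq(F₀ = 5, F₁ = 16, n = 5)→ F_2 = F_1 + F_0 = 21
F_3 = F_2 + F_1 = 37
F_4 = F_3 + F_2 = 58
= [5, 16, 21, 37, 58]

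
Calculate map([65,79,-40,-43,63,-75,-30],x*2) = [130, 158, -80, -86, 126, -150, -60]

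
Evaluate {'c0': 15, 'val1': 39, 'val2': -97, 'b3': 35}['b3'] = 35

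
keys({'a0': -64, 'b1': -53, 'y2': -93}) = ['a0', 'b1', 'y2']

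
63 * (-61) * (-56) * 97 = 20875176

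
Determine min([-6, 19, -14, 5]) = -14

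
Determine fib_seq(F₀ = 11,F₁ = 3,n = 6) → F_2 = F_1 + F_0 = 14
F_3 = F_2 + F_1 = 17
F_4 = F_3 + F_2 = 31
...
= [11, 3, 14, 17, 31, 48]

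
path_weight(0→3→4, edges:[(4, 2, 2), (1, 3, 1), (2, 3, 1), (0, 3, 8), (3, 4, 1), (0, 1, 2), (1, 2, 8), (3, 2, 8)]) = w(0→3)=8 + w(3→4)=1
= 9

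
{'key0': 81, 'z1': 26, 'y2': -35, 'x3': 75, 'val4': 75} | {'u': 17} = {'key0': 81, 'z1': 26, 'y2': -35, 'x3': 75, 'val4': 75, 'u': 17}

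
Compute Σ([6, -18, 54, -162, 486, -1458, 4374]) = 3282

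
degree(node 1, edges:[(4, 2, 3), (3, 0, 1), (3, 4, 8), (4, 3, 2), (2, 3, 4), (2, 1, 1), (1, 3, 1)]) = 2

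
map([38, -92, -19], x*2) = [76, -184, -38]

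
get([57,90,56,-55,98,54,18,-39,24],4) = 98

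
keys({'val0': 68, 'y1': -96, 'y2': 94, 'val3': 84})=['val0', 'y1', 'y2', 'val3']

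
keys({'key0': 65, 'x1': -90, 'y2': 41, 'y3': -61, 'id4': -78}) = ['key0', 'x1', 'y2', 'y3', 'id4']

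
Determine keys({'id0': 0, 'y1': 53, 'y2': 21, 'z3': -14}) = ['id0', 'y1', 'y2', 'z3']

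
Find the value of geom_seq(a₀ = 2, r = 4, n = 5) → [2, 8, 32, 128, 512]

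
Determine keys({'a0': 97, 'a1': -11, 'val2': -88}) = ['a0', 'a1', 'val2']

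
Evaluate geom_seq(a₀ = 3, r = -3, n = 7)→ [3, -9, 27, -81, 243, -729, 2187]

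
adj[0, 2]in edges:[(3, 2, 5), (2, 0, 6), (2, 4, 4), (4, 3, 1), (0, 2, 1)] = 1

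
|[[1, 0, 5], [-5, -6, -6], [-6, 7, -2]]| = -301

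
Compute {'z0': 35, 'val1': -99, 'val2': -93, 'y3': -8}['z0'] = 35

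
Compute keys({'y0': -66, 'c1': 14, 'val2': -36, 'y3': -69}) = ['y0', 'c1', 'val2', 'y3']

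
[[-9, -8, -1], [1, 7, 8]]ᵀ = [[-9, 1], [-8, 7], [-1, 8]]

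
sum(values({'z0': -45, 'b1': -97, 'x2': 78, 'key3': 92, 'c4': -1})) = (-45) + (-97) + 78 + 92 + (-1)
= 27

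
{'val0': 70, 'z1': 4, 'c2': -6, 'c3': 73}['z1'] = 4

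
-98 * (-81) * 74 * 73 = 42881076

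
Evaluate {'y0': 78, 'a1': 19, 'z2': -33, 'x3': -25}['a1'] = 19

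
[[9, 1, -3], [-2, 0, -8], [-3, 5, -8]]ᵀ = [[9, -2, -3], [1, 0, 5], [-3, -8, -8]]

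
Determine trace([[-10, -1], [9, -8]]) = diagonal: (-10) + (-8)
= -18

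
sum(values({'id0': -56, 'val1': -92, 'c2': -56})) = -204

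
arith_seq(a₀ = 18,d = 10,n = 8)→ a_0 = 18 + 0*10 = 18
a_1 = 18 + 1*10 = 28
a_2 = 18 + 2*10 = 38
...
= [18, 28, 38, 48, 58, 68, 78, 88]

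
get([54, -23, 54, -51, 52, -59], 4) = 52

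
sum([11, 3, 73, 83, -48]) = 122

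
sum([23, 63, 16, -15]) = 87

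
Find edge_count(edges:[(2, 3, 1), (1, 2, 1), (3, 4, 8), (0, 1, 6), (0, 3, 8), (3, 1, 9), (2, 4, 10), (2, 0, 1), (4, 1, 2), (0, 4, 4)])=10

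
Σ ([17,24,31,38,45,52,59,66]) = 332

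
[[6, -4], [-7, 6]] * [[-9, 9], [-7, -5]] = [[-26, 74], [21, -93]]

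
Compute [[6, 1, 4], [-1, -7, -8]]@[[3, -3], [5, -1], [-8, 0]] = [[-9, -19], [26, 10]]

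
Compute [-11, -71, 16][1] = -71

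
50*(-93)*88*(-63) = 25779600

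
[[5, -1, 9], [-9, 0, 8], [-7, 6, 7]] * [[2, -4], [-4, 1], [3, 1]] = [[41, -12], [6, 44], [-17, 41]]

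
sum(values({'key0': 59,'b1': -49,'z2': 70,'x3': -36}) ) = 44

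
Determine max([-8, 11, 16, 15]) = 16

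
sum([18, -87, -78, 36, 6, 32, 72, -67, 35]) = -33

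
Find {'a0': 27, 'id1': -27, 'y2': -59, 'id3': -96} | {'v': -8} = {'a0': 27, 'id1': -27, 'y2': -59, 'id3': -96, 'v': -8}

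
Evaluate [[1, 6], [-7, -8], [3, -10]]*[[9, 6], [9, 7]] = [[63, 48], [-135, -98], [-63, -52]]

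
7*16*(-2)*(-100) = 22400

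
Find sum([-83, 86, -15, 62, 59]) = 109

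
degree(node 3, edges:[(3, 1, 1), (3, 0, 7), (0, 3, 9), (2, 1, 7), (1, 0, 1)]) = 3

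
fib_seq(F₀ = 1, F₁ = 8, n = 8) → [1, 8, 9, 17, 26, 43, 69, 112]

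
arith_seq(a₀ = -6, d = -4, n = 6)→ [-6, -10, -14, -18, -22, -26]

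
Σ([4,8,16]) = 4 + 8 + 16
= 28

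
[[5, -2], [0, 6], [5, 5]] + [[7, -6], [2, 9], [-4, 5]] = [[12, -8], [2, 15], [1, 10]]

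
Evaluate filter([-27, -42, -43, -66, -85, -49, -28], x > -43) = [-27, -42, -28]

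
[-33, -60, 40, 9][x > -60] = keep x where x > -60: -33✓, -60✗, 40✓, 9✓
= [-33, 40, 9]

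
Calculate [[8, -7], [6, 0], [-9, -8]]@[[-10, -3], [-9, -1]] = C[0][0] = (8)*(-10) + (-7)*(-9) = -17
C[0][1] = (8)*(-3) + (-7)*(-1) = -17
C[1][0] = (6)*(-10) + (0)*(-9) = -60
C[1][1] = (6)*(-3) + (0)*(-1) = -18
C[2][0] = (-9)*(-10) + (-8)*(-9) = 162
C[2][1] = (-9)*(-3) + (-8)*(-1) = 35
= [[-17, -17], [-60, -18], [162, 35]]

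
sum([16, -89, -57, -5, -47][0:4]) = slice → [16, -89, -57, -5]
16 + (-89) + (-57) + (-5)
= -135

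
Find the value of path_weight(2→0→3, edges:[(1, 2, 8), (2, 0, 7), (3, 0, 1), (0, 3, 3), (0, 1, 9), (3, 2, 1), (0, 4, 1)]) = 10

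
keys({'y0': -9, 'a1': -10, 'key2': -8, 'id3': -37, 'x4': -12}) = ['y0', 'a1', 'key2', 'id3', 'x4']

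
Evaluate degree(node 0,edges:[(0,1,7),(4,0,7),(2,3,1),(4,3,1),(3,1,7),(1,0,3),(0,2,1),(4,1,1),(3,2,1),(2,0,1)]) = 5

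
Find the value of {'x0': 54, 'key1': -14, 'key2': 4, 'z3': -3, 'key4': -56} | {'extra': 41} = {'x0': 54, 'key1': -14, 'key2': 4, 'z3': -3, 'key4': -56, 'extra': 41}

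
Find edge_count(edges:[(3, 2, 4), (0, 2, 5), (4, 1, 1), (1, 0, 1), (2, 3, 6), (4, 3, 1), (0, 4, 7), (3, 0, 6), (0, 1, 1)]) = 9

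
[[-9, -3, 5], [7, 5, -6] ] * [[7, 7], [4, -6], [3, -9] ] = C[0][0] = (-9)*(7) + (-3)*(4) + (5)*(3) = -60
C[0][1] = (-9)*(7) + (-3)*(-6) + (5)*(-9) = -90
C[1][0] = (7)*(7) + (5)*(4) + (-6)*(3) = 51
C[1][1] = (7)*(7) + (5)*(-6) + (-6)*(-9) = 73
= [[-60, -90], [51, 73]]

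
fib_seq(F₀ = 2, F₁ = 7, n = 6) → [2, 7, 9, 16, 25, 41]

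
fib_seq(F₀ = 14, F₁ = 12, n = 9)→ [14, 12, 26, 38, 64, 102, 166, 268, 434]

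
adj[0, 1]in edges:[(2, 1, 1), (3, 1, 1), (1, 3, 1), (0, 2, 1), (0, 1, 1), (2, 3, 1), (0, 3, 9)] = 1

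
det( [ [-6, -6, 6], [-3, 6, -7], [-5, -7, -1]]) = (1)*(-6)*det([[6, -7], [-7, -1]]) + (-1)*(-6)*det([[-3, -7], [-5, -1]]) + (1)*(6)*det([[-3, 6], [-5, -7]])
= 330 + -192 + 306
= 444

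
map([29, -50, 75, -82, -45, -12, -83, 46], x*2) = 29*2=58, -50*2=-100, 75*2=150, -82*2=-164, -45*2=-90, -12*2=-24, -83*2=-166, 46*2=92
= [58, -100, 150, -164, -90, -24, -166, 92]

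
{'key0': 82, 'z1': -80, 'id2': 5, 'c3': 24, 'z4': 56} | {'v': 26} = {'key0': 82, 'z1': -80, 'id2': 5, 'c3': 24, 'z4': 56, 'v': 26}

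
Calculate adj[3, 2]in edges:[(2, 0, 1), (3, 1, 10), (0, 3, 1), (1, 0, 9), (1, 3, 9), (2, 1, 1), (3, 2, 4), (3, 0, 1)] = 4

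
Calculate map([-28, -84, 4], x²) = [784, 7056, 16]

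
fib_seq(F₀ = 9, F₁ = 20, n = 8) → F_2 = F_1 + F_0 = 29
F_3 = F_2 + F_1 = 49
F_4 = F_3 + F_2 = 78
...
= [9, 20, 29, 49, 78, 127, 205, 332]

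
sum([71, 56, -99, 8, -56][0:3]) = 28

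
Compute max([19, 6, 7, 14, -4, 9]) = 19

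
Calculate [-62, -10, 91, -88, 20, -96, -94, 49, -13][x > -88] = keep x where x > -88: -62✓, -10✓, 91✓, -88✗, 20✓, -96✗, -94✗, 49✓, -13✓
= [-62, -10, 91, 20, 49, -13]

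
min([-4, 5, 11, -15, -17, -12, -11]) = -17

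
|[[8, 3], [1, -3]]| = (8)*(-3) - (3)*(1)
= -27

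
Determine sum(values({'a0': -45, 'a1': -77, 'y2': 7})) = -115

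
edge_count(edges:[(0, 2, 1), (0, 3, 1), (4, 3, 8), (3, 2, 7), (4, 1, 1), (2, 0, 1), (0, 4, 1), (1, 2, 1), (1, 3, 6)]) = 9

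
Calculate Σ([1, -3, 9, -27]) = 1 + -3 + 9 + -27
= -20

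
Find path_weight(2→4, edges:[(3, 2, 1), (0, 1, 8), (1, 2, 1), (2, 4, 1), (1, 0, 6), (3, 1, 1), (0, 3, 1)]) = 1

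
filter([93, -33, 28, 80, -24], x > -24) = keep x where x > -24: 93✓, -33✗, 28✓, 80✓, -24✗
= [93, 28, 80]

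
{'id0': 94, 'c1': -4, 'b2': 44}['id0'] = 94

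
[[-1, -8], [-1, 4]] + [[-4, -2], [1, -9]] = [[-5, -10], [0, -5]]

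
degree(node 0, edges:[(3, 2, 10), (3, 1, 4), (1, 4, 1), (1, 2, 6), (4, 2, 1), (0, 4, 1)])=1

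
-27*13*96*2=-67392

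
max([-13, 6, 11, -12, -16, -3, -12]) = 11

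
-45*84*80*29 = -8769600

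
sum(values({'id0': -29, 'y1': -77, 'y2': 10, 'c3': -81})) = (-29) + (-77) + 10 + (-81)
= -177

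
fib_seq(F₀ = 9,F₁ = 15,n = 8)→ F_2 = F_1 + F_0 = 24
F_3 = F_2 + F_1 = 39
F_4 = F_3 + F_2 = 63
...
= [9, 15, 24, 39, 63, 102, 165, 267]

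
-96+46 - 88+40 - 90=-188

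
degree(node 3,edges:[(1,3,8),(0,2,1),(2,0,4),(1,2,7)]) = 1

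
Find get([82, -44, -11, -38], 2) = -11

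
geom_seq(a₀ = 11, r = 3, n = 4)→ [11, 33, 99, 297]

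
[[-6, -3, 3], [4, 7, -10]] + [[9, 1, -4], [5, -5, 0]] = [[3, -2, -1], [9, 2, -10]]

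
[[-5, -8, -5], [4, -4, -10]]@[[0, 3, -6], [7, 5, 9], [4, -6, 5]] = C[0][0] = (-5)*(0) + (-8)*(7) + (-5)*(4) = -76
C[0][1] = (-5)*(3) + (-8)*(5) + (-5)*(-6) = -25
C[0][2] = (-5)*(-6) + (-8)*(9) + (-5)*(5) = -67
C[1][0] = (4)*(0) + (-4)*(7) + (-10)*(4) = -68
C[1][1] = (4)*(3) + (-4)*(5) + (-10)*(-6) = 52
C[1][2] = (4)*(-6) + (-4)*(9) + (-10)*(5) = -110
= [[-76, -25, -67], [-68, 52, -110]]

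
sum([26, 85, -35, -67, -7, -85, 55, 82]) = 26 + 85 + (-35) + (-67) + (-7) + (-85) + 55 + 82
= 54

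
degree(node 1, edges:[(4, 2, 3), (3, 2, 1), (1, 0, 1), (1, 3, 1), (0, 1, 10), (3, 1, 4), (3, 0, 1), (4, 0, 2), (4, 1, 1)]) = 5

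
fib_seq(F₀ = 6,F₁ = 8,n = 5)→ F_2 = F_1 + F_0 = 14
F_3 = F_2 + F_1 = 22
F_4 = F_3 + F_2 = 36
= [6, 8, 14, 22, 36]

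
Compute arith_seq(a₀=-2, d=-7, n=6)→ a_0 = -2 + 0*-7 = -2
a_1 = -2 + 1*-7 = -9
a_2 = -2 + 2*-7 = -16
...
= [-2, -9, -16, -23, -30, -37]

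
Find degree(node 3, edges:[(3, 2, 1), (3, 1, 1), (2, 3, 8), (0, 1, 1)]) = 3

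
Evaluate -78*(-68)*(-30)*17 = -2705040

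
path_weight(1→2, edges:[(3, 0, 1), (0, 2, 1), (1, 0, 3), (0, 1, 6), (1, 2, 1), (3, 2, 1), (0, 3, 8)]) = 1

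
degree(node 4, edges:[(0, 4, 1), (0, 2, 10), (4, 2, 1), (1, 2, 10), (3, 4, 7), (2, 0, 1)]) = incident: (0,4), (4,2), (3,4)
= 3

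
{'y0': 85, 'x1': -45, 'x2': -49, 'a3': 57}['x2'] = -49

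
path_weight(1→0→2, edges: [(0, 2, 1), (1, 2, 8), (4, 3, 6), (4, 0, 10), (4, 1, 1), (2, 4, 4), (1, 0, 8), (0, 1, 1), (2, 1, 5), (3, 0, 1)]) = 9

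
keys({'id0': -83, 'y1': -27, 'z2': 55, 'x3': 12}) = ['id0', 'y1', 'z2', 'x3']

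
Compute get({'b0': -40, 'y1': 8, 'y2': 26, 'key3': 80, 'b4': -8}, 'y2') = 26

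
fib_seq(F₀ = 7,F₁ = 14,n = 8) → F_2 = F_1 + F_0 = 21
F_3 = F_2 + F_1 = 35
F_4 = F_3 + F_2 = 56
...
= [7, 14, 21, 35, 56, 91, 147, 238]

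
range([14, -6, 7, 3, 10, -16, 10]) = 30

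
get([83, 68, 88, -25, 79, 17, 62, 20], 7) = 20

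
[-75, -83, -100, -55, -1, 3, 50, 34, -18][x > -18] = [-1, 3, 50, 34]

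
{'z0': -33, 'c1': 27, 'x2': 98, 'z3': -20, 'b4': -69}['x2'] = 98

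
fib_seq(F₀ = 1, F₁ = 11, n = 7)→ [1, 11, 12, 23, 35, 58, 93]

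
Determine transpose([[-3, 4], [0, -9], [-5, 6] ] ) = [[-3, 0, -5], [4, -9, 6]]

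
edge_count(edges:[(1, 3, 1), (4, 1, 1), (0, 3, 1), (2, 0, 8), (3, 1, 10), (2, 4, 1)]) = 6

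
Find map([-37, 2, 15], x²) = (-37)²=1369, (2)²=4, (15)²=225
= [1369, 4, 225]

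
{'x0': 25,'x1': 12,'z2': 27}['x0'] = 25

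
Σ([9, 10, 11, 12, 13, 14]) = 9 + 10 + 11 + 12 + 13 + 14
= 69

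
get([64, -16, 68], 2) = 68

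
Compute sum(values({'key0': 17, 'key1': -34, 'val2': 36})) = 17 + (-34) + 36
= 19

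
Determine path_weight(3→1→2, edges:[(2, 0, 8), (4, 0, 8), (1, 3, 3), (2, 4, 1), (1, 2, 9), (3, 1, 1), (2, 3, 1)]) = w(3→1)=1 + w(1→2)=9
= 10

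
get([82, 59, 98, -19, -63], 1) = 59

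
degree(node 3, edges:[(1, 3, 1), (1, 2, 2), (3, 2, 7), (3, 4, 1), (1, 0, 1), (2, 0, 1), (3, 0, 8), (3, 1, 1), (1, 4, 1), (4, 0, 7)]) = incident: (1,3), (3,2), (3,4), (3,0), (3,1)
= 5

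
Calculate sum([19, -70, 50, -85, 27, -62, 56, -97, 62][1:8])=slice → [-70, 50, -85, 27, -62, 56, -97]
(-70) + 50 + (-85) + 27 + (-62) + 56 + (-97)
= -181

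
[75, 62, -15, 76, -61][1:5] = [62, -15, 76, -61]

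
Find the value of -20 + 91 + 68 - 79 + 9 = 69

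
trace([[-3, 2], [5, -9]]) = -12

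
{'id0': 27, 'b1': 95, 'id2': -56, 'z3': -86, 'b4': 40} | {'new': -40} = {'id0': 27, 'b1': 95, 'id2': -56, 'z3': -86, 'b4': 40, 'new': -40}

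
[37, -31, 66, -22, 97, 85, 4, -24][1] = -31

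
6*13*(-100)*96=-748800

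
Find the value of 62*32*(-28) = -55552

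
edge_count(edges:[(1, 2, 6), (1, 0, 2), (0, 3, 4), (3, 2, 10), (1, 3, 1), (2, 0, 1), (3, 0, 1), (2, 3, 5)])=8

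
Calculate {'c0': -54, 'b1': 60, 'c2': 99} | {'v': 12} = {'c0': -54, 'b1': 60, 'c2': 99, 'v': 12}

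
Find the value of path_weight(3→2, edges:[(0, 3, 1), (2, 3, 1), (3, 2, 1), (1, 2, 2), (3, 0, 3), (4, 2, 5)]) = 1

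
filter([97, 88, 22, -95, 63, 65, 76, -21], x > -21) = [97, 88, 22, 63, 65, 76]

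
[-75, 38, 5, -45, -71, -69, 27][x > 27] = keep x where x > 27: -75✗, 38✓, 5✗, -45✗, -71✗, -69✗, 27✗
= [38]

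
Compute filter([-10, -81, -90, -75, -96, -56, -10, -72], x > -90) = keep x where x > -90: -10✓, -81✓, -90✗, -75✓, -96✗, -56✓, -10✓, -72✓
= [-10, -81, -75, -56, -10, -72]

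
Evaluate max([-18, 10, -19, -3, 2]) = 10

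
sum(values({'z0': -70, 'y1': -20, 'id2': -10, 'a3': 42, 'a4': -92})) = -150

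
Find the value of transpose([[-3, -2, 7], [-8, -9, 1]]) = [[-3, -8], [-2, -9], [7, 1]]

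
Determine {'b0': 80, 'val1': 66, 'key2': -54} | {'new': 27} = {'b0': 80, 'val1': 66, 'key2': -54, 'new': 27}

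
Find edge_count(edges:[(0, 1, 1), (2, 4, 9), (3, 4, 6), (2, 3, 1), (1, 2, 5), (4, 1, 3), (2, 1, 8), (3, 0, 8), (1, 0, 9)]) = 9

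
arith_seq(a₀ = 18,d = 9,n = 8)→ [18, 27, 36, 45, 54, 63, 72, 81]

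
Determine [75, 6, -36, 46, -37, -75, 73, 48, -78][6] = 73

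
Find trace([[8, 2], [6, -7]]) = diagonal: 8 + (-7)
= 1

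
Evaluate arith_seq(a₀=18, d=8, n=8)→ [18, 26, 34, 42, 50, 58, 66, 74]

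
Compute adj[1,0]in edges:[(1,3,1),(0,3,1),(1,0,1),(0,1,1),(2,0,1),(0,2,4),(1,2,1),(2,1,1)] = 1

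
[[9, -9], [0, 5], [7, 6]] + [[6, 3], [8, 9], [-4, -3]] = [[15, -6], [8, 14], [3, 3]]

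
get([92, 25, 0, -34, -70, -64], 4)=-70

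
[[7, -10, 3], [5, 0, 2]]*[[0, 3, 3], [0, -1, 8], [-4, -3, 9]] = C[0][0] = (7)*(0) + (-10)*(0) + (3)*(-4) = -12
C[0][1] = (7)*(3) + (-10)*(-1) + (3)*(-3) = 22
C[0][2] = (7)*(3) + (-10)*(8) + (3)*(9) = -32
C[1][0] = (5)*(0) + (0)*(0) + (2)*(-4) = -8
C[1][1] = (5)*(3) + (0)*(-1) + (2)*(-3) = 9
C[1][2] = (5)*(3) + (0)*(8) + (2)*(9) = 33
= [[-12, 22, -32], [-8, 9, 33]]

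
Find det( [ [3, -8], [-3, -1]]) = (3)*(-1) - (-8)*(-3)
= -27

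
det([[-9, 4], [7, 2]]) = (-9)*(2) - (4)*(7)
= -46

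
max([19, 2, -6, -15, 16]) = 19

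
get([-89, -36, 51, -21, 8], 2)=51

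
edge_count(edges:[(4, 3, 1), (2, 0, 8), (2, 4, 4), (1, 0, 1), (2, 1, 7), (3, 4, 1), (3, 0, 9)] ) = 7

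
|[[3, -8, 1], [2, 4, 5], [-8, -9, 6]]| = 637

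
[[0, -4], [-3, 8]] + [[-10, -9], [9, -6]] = [[-10, -13], [6, 2]]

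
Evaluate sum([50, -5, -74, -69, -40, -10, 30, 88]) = -30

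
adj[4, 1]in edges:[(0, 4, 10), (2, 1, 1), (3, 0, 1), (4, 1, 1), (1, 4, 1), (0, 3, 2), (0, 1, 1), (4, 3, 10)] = 1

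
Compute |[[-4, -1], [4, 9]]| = -32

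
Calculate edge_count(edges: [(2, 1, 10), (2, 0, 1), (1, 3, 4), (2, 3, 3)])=4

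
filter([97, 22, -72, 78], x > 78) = [97]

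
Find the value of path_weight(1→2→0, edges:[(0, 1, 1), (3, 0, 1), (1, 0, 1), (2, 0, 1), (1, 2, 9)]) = w(1→2)=9 + w(2→0)=1
= 10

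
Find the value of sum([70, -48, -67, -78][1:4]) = -193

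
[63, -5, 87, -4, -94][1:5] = [-5, 87, -4, -94]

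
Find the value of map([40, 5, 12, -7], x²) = [1600, 25, 144, 49]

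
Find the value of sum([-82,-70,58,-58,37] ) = (-82) + (-70) + 58 + (-58) + 37
= -115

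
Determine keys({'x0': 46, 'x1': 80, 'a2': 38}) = ['x0', 'x1', 'a2']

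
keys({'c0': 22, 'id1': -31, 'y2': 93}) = ['c0', 'id1', 'y2']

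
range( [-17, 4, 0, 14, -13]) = 31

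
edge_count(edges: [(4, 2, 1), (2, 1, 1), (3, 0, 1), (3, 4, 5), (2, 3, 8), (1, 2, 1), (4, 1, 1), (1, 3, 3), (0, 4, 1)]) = 9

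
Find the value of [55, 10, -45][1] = 10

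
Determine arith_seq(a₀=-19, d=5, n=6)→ [-19, -14, -9, -4, 1, 6]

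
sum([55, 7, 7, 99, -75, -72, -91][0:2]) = 62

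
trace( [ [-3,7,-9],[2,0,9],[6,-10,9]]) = 6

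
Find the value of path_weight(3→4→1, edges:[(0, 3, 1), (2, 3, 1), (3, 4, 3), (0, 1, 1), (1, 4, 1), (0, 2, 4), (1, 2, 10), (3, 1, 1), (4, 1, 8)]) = w(3→4)=3 + w(4→1)=8
= 11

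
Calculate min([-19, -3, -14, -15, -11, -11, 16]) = -19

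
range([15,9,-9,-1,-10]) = 25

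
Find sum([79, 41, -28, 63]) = 79 + 41 + (-28) + 63
= 155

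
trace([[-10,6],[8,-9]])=diagonal: (-10) + (-9)
= -19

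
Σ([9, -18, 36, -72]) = -45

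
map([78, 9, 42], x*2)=78*2=156, 9*2=18, 42*2=84
= [156, 18, 84]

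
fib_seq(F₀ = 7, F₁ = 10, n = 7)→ F_2 = F_1 + F_0 = 17
F_3 = F_2 + F_1 = 27
F_4 = F_3 + F_2 = 44
...
= [7, 10, 17, 27, 44, 71, 115]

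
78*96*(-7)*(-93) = 4874688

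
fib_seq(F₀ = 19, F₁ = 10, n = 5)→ F_2 = F_1 + F_0 = 29
F_3 = F_2 + F_1 = 39
F_4 = F_3 + F_2 = 68
= [19, 10, 29, 39, 68]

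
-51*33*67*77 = -8682597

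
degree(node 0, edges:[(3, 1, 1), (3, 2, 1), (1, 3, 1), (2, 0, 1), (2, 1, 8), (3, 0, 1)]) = incident: (2,0), (3,0)
= 2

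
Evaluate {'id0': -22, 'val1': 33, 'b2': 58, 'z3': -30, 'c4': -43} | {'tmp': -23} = {'id0': -22, 'val1': 33, 'b2': 58, 'z3': -30, 'c4': -43, 'tmp': -23}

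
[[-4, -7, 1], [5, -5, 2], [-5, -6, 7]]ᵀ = [[-4, 5, -5], [-7, -5, -6], [1, 2, 7]]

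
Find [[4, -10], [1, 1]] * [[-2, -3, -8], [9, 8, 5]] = [[-98, -92, -82], [7, 5, -3]]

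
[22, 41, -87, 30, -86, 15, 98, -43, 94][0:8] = [22, 41, -87, 30, -86, 15, 98, -43]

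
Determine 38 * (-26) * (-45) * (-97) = -4312620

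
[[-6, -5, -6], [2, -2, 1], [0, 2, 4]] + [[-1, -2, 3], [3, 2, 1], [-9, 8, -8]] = [[-7, -7, -3], [5, 0, 2], [-9, 10, -4]]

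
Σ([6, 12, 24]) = 42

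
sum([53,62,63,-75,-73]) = 53 + 62 + 63 + (-75) + (-73)
= 30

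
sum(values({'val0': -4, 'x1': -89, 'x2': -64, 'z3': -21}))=-178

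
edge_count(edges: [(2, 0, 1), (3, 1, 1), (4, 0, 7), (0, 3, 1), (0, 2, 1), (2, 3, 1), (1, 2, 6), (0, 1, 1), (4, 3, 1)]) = 9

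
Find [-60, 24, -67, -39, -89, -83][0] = -60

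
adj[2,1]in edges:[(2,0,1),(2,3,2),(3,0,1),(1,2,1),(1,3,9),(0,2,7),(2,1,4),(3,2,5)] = 4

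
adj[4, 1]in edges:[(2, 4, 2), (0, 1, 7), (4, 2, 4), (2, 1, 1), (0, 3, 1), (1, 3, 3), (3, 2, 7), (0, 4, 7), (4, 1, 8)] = 8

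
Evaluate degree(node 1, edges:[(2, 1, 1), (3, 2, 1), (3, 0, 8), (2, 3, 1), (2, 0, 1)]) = 1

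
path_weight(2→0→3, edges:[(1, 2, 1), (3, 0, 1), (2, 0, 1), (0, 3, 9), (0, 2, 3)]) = 10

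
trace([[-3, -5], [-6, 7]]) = 4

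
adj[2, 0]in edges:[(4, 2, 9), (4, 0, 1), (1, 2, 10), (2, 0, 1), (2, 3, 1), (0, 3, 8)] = 1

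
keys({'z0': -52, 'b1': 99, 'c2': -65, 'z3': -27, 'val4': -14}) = ['z0', 'b1', 'c2', 'z3', 'val4']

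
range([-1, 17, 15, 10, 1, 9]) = 18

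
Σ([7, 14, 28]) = 49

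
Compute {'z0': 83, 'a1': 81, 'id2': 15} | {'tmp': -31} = {'z0': 83, 'a1': 81, 'id2': 15, 'tmp': -31}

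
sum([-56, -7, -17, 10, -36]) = (-56) + (-7) + (-17) + 10 + (-36)
= -106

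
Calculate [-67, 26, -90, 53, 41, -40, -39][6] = -39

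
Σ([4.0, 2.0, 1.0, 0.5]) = 4.0 + 2.0 + 1.0 + 0.5
= 7.5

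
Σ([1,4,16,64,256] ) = 1 + 4 + 16 + 64 + 256
= 341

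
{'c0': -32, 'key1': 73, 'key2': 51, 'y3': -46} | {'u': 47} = {'c0': -32, 'key1': 73, 'key2': 51, 'y3': -46, 'u': 47}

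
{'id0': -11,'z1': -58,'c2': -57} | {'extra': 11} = {'id0': -11, 'z1': -58, 'c2': -57, 'extra': 11}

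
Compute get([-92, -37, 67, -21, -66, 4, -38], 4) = -66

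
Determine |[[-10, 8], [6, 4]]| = (-10)*(4) - (8)*(6)
= -88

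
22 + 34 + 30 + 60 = 146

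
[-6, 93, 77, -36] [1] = 93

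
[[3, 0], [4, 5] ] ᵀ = [[3, 4], [0, 5]]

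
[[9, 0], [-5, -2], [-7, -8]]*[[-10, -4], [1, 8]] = C[0][0] = (9)*(-10) + (0)*(1) = -90
C[0][1] = (9)*(-4) + (0)*(8) = -36
C[1][0] = (-5)*(-10) + (-2)*(1) = 48
C[1][1] = (-5)*(-4) + (-2)*(8) = 4
C[2][0] = (-7)*(-10) + (-8)*(1) = 62
C[2][1] = (-7)*(-4) + (-8)*(8) = -36
= [[-90, -36], [48, 4], [62, -36]]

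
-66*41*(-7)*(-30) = -568260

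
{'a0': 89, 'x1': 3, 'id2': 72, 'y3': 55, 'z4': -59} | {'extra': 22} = {'a0': 89, 'x1': 3, 'id2': 72, 'y3': 55, 'z4': -59, 'extra': 22}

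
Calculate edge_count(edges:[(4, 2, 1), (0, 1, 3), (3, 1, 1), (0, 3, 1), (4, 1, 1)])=5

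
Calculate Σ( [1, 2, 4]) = 7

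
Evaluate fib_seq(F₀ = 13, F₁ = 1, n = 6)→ [13, 1, 14, 15, 29, 44]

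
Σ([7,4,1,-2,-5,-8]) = 7 + 4 + 1 + (-2) + (-5) + (-8)
= -3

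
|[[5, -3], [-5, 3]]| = (5)*(3) - (-3)*(-5)
= 0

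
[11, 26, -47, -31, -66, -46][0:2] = [11, 26]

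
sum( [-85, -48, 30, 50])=(-85) + (-48) + 30 + 50
= -53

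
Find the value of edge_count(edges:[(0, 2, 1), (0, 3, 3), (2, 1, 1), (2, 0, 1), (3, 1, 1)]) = 5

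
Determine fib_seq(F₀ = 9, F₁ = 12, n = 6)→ [9, 12, 21, 33, 54, 87]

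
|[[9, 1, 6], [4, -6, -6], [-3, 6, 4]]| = 146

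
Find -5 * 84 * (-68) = 28560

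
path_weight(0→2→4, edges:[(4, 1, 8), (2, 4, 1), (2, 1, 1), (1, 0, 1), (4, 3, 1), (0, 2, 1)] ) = w(0→2)=1 + w(2→4)=1
= 2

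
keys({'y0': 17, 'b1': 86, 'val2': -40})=['y0', 'b1', 'val2']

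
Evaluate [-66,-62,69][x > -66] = [-62, 69]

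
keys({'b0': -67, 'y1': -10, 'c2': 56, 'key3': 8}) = ['b0', 'y1', 'c2', 'key3']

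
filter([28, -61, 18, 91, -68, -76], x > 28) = [91]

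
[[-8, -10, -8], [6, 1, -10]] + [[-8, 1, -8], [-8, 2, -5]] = [[-16, -9, -16], [-2, 3, -15]]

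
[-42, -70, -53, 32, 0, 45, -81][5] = 45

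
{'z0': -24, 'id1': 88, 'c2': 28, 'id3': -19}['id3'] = -19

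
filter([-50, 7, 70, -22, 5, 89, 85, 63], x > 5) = [7, 70, 89, 85, 63]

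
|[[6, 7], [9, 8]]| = (6)*(8) - (7)*(9)
= -15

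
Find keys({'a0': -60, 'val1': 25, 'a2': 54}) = ['a0', 'val1', 'a2']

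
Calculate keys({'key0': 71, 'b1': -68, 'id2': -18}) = ['key0', 'b1', 'id2']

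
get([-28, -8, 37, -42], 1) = -8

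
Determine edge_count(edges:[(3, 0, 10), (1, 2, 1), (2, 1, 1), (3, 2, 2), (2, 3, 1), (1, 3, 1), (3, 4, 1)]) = 7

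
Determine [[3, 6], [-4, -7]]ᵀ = [[3, -4], [6, -7]]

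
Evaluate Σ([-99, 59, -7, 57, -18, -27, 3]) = -32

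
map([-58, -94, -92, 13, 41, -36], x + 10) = -58+10=-48, -94+10=-84, -92+10=-82, 13+10=23, 41+10=51, -36+10=-26
= [-48, -84, -82, 23, 51, -26]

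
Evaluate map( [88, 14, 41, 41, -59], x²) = (88)²=7744, (14)²=196, (41)²=1681, (41)²=1681, (-59)²=3481
= [7744, 196, 1681, 1681, 3481]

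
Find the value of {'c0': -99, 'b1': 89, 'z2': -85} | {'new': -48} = {'c0': -99, 'b1': 89, 'z2': -85, 'new': -48}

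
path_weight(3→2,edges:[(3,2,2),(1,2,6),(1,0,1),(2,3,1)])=w(3→2)=2
= 2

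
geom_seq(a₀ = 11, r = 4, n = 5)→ a_0 = 11*4^0 = 11
a_1 = 11*4^1 = 44
a_2 = 11*4^2 = 176
...
= [11, 44, 176, 704, 2816]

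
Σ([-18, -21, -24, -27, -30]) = (-18) + (-21) + (-24) + (-27) + (-30)
= -120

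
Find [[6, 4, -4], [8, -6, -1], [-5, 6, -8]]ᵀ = [[6, 8, -5], [4, -6, 6], [-4, -1, -8]]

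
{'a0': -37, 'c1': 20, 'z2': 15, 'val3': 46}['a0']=-37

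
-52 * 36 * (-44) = 82368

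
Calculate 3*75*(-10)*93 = -209250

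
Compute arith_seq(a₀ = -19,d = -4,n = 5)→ a_0 = -19 + 0*-4 = -19
a_1 = -19 + 1*-4 = -23
a_2 = -19 + 2*-4 = -27
...
= [-19, -23, -27, -31, -35]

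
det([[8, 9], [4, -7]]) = -92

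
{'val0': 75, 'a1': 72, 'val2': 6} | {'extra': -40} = {'val0': 75, 'a1': 72, 'val2': 6, 'extra': -40}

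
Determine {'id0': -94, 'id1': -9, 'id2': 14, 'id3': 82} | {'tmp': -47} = {'id0': -94, 'id1': -9, 'id2': 14, 'id3': 82, 'tmp': -47}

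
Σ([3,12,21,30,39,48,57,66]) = 276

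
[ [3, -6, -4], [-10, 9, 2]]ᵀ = [[3, -10], [-6, 9], [-4, 2]]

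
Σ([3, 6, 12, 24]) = 45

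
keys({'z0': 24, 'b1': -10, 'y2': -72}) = ['z0', 'b1', 'y2']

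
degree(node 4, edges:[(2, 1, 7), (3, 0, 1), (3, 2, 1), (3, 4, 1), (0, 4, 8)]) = incident: (3,4), (0,4)
= 2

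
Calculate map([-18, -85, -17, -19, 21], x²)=[324, 7225, 289, 361, 441]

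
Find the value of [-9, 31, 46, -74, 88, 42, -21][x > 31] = keep x where x > 31: -9✗, 31✗, 46✓, -74✗, 88✓, 42✓, -21✗
= [46, 88, 42]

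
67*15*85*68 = 5808900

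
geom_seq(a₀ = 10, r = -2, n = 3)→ [10, -20, 40]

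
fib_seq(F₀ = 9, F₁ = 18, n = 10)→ F_2 = F_1 + F_0 = 27
F_3 = F_2 + F_1 = 45
F_4 = F_3 + F_2 = 72
...
= [9, 18, 27, 45, 72, 117, 189, 306, 495, 801]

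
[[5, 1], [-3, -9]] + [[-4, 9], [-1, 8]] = [[1, 10], [-4, -1]]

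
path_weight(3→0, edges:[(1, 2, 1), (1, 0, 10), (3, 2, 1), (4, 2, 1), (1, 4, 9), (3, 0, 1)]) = w(3→0)=1
= 1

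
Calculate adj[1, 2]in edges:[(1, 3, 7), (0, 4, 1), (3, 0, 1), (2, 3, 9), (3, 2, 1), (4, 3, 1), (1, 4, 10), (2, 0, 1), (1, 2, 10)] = 10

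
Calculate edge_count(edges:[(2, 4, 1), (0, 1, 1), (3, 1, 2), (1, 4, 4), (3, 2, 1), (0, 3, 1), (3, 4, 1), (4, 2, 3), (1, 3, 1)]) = 9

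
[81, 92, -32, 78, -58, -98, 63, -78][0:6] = [81, 92, -32, 78, -58, -98]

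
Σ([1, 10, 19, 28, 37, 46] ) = 1 + 10 + 19 + 28 + 37 + 46
= 141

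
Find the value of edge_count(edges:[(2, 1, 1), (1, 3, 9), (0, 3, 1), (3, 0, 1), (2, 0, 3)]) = 5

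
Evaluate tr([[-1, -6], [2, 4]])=diagonal: (-1) + 4
= 3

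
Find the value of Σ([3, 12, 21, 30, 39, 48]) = 3 + 12 + 21 + 30 + 39 + 48
= 153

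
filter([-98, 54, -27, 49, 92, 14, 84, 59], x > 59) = keep x where x > 59: -98✗, 54✗, -27✗, 49✗, 92✓, 14✗, 84✓, 59✗
= [92, 84]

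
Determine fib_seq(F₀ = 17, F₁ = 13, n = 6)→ [17, 13, 30, 43, 73, 116]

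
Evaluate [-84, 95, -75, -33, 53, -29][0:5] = [-84, 95, -75, -33, 53]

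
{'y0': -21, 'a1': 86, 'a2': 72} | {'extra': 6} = {'y0': -21, 'a1': 86, 'a2': 72, 'extra': 6}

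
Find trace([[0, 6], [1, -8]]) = diagonal: 0 + (-8)
= -8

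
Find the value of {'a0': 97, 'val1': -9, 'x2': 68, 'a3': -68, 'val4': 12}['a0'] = 97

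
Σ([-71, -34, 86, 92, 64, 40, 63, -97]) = 143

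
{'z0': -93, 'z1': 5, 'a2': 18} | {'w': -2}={'z0': -93, 'z1': 5, 'a2': 18, 'w': -2}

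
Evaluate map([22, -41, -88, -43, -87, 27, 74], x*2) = [44, -82, -176, -86, -174, 54, 148]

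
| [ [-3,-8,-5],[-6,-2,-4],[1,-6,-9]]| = (1)*(-3)*det([[-2, -4], [-6, -9]]) + (-1)*(-8)*det([[-6, -4], [1, -9]]) + (1)*(-5)*det([[-6, -2], [1, -6]])
= 18 + 464 + -190
= 292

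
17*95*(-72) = -116280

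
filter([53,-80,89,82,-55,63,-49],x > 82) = keep x where x > 82: 53✗, -80✗, 89✓, 82✗, -55✗, 63✗, -49✗
= [89]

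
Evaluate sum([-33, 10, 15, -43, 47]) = -4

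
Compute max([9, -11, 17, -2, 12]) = 17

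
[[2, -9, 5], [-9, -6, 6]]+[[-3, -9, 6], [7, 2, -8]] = [[-1, -18, 11], [-2, -4, -2]]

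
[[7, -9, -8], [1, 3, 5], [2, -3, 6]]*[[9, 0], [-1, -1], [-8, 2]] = C[0][0] = (7)*(9) + (-9)*(-1) + (-8)*(-8) = 136
C[0][1] = (7)*(0) + (-9)*(-1) + (-8)*(2) = -7
C[1][0] = (1)*(9) + (3)*(-1) + (5)*(-8) = -34
C[1][1] = (1)*(0) + (3)*(-1) + (5)*(2) = 7
C[2][0] = (2)*(9) + (-3)*(-1) + (6)*(-8) = -27
C[2][1] = (2)*(0) + (-3)*(-1) + (6)*(2) = 15
= [[136, -7], [-34, 7], [-27, 15]]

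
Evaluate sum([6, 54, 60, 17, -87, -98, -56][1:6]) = slice → [54, 60, 17, -87, -98]
54 + 60 + 17 + (-87) + (-98)
= -54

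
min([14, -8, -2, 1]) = -8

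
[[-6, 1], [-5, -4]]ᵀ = [[-6, -5], [1, -4]]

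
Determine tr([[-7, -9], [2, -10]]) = diagonal: (-7) + (-10)
= -17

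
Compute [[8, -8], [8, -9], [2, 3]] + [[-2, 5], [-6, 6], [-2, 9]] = [[6, -3], [2, -3], [0, 12]]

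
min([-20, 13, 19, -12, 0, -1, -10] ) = -20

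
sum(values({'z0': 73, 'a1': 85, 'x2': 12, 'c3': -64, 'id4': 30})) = 136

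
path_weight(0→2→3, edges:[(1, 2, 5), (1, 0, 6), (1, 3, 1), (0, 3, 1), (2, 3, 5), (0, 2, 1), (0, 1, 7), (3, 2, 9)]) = w(0→2)=1 + w(2→3)=5
= 6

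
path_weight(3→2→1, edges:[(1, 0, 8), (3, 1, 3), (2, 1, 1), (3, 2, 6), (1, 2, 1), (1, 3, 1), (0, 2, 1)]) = 7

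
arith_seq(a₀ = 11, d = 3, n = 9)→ a_0 = 11 + 0*3 = 11
a_1 = 11 + 1*3 = 14
a_2 = 11 + 2*3 = 17
...
= [11, 14, 17, 20, 23, 26, 29, 32, 35]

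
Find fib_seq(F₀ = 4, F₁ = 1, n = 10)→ F_2 = F_1 + F_0 = 5
F_3 = F_2 + F_1 = 6
F_4 = F_3 + F_2 = 11
...
= [4, 1, 5, 6, 11, 17, 28, 45, 73, 118]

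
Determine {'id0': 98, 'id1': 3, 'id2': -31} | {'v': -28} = {'id0': 98, 'id1': 3, 'id2': -31, 'v': -28}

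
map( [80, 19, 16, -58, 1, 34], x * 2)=80*2=160, 19*2=38, 16*2=32, -58*2=-116, 1*2=2, 34*2=68
= [160, 38, 32, -116, 2, 68]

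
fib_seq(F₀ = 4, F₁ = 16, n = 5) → [4, 16, 20, 36, 56]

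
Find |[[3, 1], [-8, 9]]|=35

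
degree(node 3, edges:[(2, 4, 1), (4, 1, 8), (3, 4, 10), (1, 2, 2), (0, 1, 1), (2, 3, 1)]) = incident: (3,4), (2,3)
= 2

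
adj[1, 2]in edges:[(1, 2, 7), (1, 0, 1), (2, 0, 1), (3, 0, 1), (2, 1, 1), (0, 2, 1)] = 7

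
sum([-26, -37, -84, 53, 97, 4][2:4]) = -31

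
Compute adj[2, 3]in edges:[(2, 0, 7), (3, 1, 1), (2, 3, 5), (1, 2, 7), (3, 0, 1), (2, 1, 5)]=5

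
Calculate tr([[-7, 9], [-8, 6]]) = diagonal: (-7) + 6
= -1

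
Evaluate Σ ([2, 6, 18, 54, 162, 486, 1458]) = 2 + 6 + 18 + 54 + 162 + 486 + 1458
= 2186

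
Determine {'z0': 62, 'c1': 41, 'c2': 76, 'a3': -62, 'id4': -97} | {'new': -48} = {'z0': 62, 'c1': 41, 'c2': 76, 'a3': -62, 'id4': -97, 'new': -48}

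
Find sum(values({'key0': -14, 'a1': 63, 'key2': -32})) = (-14) + 63 + (-32)
= 17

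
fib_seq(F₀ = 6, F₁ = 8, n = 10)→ F_2 = F_1 + F_0 = 14
F_3 = F_2 + F_1 = 22
F_4 = F_3 + F_2 = 36
...
= [6, 8, 14, 22, 36, 58, 94, 152, 246, 398]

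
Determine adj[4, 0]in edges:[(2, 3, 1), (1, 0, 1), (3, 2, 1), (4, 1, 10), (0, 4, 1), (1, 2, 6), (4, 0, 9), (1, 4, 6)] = 9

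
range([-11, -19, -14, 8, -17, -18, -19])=27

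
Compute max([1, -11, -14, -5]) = 1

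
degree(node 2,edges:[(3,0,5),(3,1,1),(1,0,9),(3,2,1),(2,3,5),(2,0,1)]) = 3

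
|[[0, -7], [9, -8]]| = (0)*(-8) - (-7)*(9)
= 63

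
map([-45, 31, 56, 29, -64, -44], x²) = [2025, 961, 3136, 841, 4096, 1936]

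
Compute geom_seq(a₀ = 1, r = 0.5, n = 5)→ [1.0, 0.5, 0.25, 0.125, 0.0625]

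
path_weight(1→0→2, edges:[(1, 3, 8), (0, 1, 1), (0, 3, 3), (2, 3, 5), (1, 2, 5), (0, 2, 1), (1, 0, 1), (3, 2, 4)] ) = 2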